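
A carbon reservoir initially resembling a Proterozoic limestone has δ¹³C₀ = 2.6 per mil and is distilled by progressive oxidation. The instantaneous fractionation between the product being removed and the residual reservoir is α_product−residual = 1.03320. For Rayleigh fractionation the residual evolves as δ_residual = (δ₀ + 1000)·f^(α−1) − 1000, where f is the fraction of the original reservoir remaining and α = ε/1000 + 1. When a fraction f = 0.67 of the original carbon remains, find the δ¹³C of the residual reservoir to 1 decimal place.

Rayleigh residual: δ_res = (δ₀ + 1000)·f^(α−1) − 1000
α − 1 = 0.03320
f^(α−1) = 0.67^(0.03320) = 0.986792
δ_res = (2.6 + 1000) × 0.986792 − 1000 = 989.358 − 1000 = -10.64 per mil

-10.6 per mil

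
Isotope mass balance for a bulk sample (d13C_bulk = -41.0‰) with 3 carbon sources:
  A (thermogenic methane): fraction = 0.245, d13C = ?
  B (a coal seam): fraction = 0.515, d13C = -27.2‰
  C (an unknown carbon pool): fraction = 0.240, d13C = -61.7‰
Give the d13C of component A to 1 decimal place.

-49.7‰

Isotope mass balance: δ_bulk = Σ fᵢ·δᵢ.
-41.0 = 0.245×δ_A + 0.515×(-27.2) + 0.240×(-61.7)
0.245·δ_A = -41.0 − (-28.816) = -12.184
δ_A = -12.184 / 0.245 = -49.73‰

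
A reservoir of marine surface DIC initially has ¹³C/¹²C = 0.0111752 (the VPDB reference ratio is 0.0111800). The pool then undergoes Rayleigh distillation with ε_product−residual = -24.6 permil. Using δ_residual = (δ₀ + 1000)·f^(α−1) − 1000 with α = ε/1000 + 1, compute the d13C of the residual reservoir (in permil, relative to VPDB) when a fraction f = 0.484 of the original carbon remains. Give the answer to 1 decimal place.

δ₀ = (0.0111752/0.0111800 − 1)×1000 = (0.999571 − 1)×1000 = -0.429 permil
α − 1 = ε/1000 = -0.0246
f^(α−1) = 0.484^(-0.0246) = 1.018012
δ_res = (-0.429 + 1000) × 1.018012 − 1000 = 1017.575 − 1000 = 17.57 permil

17.6 permil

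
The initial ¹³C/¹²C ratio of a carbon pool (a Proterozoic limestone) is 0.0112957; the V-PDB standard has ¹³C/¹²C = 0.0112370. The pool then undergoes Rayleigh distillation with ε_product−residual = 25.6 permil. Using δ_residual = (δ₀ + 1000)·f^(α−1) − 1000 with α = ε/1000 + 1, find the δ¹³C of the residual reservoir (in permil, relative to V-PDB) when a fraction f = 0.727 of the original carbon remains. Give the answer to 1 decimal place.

-2.9 permil

δ₀ = (0.0112957/0.0112370 − 1)×1000 = (1.005224 − 1)×1000 = 5.224 permil
α − 1 = ε/1000 = 0.0256
f^(α−1) = 0.727^(0.0256) = 0.991871
δ_res = (5.224 + 1000) × 0.991871 − 1000 = 997.053 − 1000 = -2.95 permil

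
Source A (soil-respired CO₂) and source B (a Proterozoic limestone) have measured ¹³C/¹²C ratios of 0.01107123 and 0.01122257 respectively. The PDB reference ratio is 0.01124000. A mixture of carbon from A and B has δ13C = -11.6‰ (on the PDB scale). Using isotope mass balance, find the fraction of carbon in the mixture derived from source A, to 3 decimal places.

0.746

δ_A = (0.01107123/0.01124000 − 1)×1000 = (0.984985 − 1)×1000 = -15.015‰
δ_B = (0.01122257/0.01124000 − 1)×1000 = (0.998449 − 1)×1000 = -1.551‰
f_A = (δ_mix − δ_B)/(δ_A − δ_B) = (-11.6 − (-1.551))/(-15.015 − (-1.551))
f_A = -10.049 / -13.464 = 0.7464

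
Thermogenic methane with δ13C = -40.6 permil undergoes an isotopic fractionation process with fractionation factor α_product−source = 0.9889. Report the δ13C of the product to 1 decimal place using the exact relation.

-51.2 permil

δ_product = (δ_source + 1000)·α − 1000
δ_product = (-40.6 + 1000) × 0.9889 − 1000
δ_product = 948.751 − 1000 = -51.25 permil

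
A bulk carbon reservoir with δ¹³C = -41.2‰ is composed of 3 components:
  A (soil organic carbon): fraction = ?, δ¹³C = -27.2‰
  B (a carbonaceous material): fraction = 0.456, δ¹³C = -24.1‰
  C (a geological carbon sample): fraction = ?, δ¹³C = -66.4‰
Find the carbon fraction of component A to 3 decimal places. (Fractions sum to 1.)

0.151

Let f_A and f_C be the unknown fractions; fractions sum to 1 so f_A + f_C = 0.544.
Mass balance: Σ fᵢ·δᵢ = δ_bulk ⇒ f_A·(-27.2) + f_C·(-66.4) = -41.2 − (-10.990) = -30.210
Substitute f_C = 0.544 − f_A:
f_A·(-27.2 − -66.4) = -30.210 − 0.544×(-66.4) = 5.911
f_A = 5.911 / 39.2 = 0.1508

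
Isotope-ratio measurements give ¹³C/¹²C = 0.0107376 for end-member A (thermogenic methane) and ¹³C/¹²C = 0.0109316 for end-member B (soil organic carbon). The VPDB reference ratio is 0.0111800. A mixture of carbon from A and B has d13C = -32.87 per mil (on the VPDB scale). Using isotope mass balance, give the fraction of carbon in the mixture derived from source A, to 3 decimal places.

δ_A = (0.0107376/0.0111800 − 1)×1000 = (0.960429 − 1)×1000 = -39.571 per mil
δ_B = (0.0109316/0.0111800 − 1)×1000 = (0.977782 − 1)×1000 = -22.218 per mil
f_A = (δ_mix − δ_B)/(δ_A − δ_B) = (-32.87 − (-22.218))/(-39.571 − (-22.218))
f_A = -10.652 / -17.352 = 0.6138

0.614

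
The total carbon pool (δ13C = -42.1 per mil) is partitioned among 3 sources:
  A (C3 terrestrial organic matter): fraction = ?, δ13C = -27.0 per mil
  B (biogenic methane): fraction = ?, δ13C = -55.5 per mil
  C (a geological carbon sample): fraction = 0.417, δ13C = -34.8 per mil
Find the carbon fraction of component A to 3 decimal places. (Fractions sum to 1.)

Let f_A and f_B be the unknown fractions; fractions sum to 1 so f_A + f_B = 0.583.
Mass balance: Σ fᵢ·δᵢ = δ_bulk ⇒ f_A·(-27.0) + f_B·(-55.5) = -42.1 − (-14.512) = -27.588
Substitute f_B = 0.583 − f_A:
f_A·(-27.0 − -55.5) = -27.588 − 0.583×(-55.5) = 4.768
f_A = 4.768 / 28.5 = 0.1673

0.167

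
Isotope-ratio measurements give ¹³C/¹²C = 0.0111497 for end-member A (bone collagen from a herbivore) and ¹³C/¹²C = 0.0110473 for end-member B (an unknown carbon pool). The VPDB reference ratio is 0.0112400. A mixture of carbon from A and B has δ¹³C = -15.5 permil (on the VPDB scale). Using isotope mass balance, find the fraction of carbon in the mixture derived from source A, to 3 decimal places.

δ_A = (0.0111497/0.0112400 − 1)×1000 = (0.991966 − 1)×1000 = -8.034 permil
δ_B = (0.0110473/0.0112400 − 1)×1000 = (0.982856 − 1)×1000 = -17.144 permil
f_A = (δ_mix − δ_B)/(δ_A − δ_B) = (-15.5 − (-17.144))/(-8.034 − (-17.144))
f_A = 1.644 / 9.110 = 0.1805

0.180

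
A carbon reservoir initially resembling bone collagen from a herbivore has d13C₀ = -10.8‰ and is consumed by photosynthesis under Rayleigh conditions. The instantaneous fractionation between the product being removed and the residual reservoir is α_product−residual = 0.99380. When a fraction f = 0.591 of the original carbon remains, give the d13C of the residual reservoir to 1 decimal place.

-7.6‰

Rayleigh residual: δ_res = (δ₀ + 1000)·f^(α−1) − 1000
α − 1 = -0.00620
f^(α−1) = 0.591^(-0.00620) = 1.003266
δ_res = (-10.8 + 1000) × 1.003266 − 1000 = 992.431 − 1000 = -7.57‰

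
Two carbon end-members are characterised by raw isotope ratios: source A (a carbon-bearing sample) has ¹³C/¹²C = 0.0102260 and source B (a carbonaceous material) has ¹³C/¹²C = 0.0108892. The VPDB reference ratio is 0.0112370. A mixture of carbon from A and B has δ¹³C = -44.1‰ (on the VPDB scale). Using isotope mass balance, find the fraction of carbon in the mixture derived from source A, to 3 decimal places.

0.223

δ_A = (0.0102260/0.0112370 − 1)×1000 = (0.910029 − 1)×1000 = -89.971‰
δ_B = (0.0108892/0.0112370 − 1)×1000 = (0.969049 − 1)×1000 = -30.951‰
f_A = (δ_mix − δ_B)/(δ_A − δ_B) = (-44.1 − (-30.951))/(-89.971 − (-30.951))
f_A = -13.149 / -59.019 = 0.2228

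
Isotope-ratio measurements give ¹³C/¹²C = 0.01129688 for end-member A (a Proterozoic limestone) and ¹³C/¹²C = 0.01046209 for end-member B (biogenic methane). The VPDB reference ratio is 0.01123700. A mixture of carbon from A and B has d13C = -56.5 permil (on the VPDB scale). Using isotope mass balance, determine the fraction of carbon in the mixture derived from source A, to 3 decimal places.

δ_A = (0.01129688/0.01123700 − 1)×1000 = (1.005329 − 1)×1000 = 5.329 permil
δ_B = (0.01046209/0.01123700 − 1)×1000 = (0.931039 − 1)×1000 = -68.961 permil
f_A = (δ_mix − δ_B)/(δ_A − δ_B) = (-56.5 − (-68.961))/(5.329 − (-68.961))
f_A = 12.461 / 74.289 = 0.1677

0.168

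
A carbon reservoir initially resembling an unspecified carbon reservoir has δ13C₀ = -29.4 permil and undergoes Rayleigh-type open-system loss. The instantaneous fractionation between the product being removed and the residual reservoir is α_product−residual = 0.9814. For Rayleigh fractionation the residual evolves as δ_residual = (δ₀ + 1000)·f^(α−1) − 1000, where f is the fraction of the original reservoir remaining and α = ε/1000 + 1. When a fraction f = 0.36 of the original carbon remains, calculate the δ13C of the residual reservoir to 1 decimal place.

Rayleigh residual: δ_res = (δ₀ + 1000)·f^(α−1) − 1000
α − 1 = -0.01860
f^(α−1) = 0.36^(-0.01860) = 1.019184
δ_res = (-29.4 + 1000) × 1.019184 − 1000 = 989.220 − 1000 = -10.78 permil

-10.8 permil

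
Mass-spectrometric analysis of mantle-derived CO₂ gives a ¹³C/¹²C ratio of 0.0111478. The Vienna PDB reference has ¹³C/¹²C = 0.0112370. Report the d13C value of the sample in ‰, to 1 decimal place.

d13C = (R_sample / R_standard − 1) × 1000
R_sample / R_standard = 0.0111478 / 0.0112370 = 0.992062
d13C = (0.992062 − 1) × 1000 = -7.94‰

-7.9‰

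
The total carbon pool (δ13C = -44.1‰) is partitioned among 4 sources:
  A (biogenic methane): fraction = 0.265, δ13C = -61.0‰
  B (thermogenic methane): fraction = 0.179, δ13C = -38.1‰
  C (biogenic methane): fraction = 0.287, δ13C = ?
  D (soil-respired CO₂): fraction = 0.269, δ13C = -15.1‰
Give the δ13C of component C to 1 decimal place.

-59.4‰

Isotope mass balance: δ_bulk = Σ fᵢ·δᵢ.
-44.1 = 0.265×(-61.0) + 0.179×(-38.1) + 0.287×δ_C + 0.269×(-15.1)
0.287·δ_C = -44.1 − (-27.047) = -17.053
δ_C = -17.053 / 0.287 = -59.42‰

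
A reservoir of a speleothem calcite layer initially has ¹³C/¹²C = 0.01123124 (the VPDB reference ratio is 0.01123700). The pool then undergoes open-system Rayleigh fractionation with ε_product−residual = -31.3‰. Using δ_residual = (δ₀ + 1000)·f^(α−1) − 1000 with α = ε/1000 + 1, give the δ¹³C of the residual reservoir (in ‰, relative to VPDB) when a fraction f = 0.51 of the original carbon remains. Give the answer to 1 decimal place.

20.8‰

δ₀ = (0.01123124/0.01123700 − 1)×1000 = (0.999487 − 1)×1000 = -0.513‰
α − 1 = ε/1000 = -0.0313
f^(α−1) = 0.51^(-0.0313) = 1.021299
δ_res = (-0.513 + 1000) × 1.021299 − 1000 = 1020.776 − 1000 = 20.78‰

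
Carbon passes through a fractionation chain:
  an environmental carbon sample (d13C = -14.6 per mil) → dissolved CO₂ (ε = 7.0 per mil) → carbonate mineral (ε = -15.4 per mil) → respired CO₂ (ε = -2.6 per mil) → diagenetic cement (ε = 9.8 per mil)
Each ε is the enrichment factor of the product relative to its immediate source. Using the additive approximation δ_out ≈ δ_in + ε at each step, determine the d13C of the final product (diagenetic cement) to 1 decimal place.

step 1: δ ≈ -14.6 + (7.0) = -7.6 per mil
step 2: δ ≈ -7.6 + (-15.4) = -23.0 per mil
step 3: δ ≈ -23.0 + (-2.6) = -25.6 per mil
step 4: δ ≈ -25.6 + (9.8) = -15.8 per mil

-15.8 per mil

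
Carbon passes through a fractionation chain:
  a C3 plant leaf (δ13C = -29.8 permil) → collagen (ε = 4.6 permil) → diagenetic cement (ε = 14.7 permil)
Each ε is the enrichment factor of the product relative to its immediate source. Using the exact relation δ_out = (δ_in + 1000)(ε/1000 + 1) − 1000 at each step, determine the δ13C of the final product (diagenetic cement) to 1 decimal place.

-11.0 permil

step 1: δ = (-29.80 + 1000)·(4.6/1000 + 1) − 1000 = -25.34 permil
step 2: δ = (-25.34 + 1000)·(14.7/1000 + 1) − 1000 = -11.01 permil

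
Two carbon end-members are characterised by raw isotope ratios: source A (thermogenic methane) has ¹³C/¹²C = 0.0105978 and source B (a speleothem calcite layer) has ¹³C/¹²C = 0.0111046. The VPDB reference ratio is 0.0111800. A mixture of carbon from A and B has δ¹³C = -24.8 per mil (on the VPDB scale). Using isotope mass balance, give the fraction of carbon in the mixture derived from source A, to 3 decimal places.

δ_A = (0.0105978/0.0111800 − 1)×1000 = (0.947925 − 1)×1000 = -52.075 per mil
δ_B = (0.0111046/0.0111800 − 1)×1000 = (0.993256 − 1)×1000 = -6.744 per mil
f_A = (δ_mix − δ_B)/(δ_A − δ_B) = (-24.8 − (-6.744))/(-52.075 − (-6.744))
f_A = -18.056 / -45.331 = 0.3983

0.398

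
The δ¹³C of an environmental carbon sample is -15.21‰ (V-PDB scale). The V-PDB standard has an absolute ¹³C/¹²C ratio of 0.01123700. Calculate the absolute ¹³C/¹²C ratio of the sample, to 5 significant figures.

0.011066

R_sample = R_standard × (δ¹³C/1000 + 1)
R_sample = 0.01123700 × (-15.21/1000 + 1) = 0.01123700 × 0.984790
R_sample = 0.0110661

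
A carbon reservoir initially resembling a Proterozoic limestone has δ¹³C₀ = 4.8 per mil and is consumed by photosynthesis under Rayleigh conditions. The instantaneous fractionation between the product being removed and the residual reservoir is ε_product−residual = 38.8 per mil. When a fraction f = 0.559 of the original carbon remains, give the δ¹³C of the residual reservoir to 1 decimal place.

Rayleigh residual: δ_res = (δ₀ + 1000)·f^(α−1) − 1000
α = ε/1000 + 1 = 1.03880, so α − 1 = 0.03880
f^(α−1) = 0.559^(0.03880) = 0.977686
δ_res = (4.8 + 1000) × 0.977686 − 1000 = 982.379 − 1000 = -17.62 per mil

-17.6 per mil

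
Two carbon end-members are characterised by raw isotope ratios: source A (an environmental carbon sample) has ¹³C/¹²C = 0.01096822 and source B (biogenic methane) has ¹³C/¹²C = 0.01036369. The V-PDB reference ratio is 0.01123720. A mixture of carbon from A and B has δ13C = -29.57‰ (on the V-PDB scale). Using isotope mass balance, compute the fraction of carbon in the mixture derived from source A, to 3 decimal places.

0.895

δ_A = (0.01096822/0.01123720 − 1)×1000 = (0.976063 − 1)×1000 = -23.937‰
δ_B = (0.01036369/0.01123720 − 1)×1000 = (0.922266 − 1)×1000 = -77.734‰
f_A = (δ_mix − δ_B)/(δ_A − δ_B) = (-29.57 − (-77.734))/(-23.937 − (-77.734))
f_A = 48.164 / 53.797 = 0.8953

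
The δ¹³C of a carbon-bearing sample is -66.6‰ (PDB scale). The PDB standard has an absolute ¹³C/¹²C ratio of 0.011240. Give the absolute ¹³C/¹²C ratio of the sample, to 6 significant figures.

0.0104914

R_sample = R_standard × (δ¹³C/1000 + 1)
R_sample = 0.011240 × (-66.6/1000 + 1) = 0.011240 × 0.933400
R_sample = 0.0104914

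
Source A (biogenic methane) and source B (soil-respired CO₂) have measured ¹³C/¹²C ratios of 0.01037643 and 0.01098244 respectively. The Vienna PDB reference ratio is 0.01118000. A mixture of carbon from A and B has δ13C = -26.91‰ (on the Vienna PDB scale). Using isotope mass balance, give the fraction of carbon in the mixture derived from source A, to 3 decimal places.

δ_A = (0.01037643/0.01118000 − 1)×1000 = (0.928124 − 1)×1000 = -71.876‰
δ_B = (0.01098244/0.01118000 − 1)×1000 = (0.982329 − 1)×1000 = -17.671‰
f_A = (δ_mix − δ_B)/(δ_A − δ_B) = (-26.91 − (-17.671))/(-71.876 − (-17.671))
f_A = -9.239 / -54.205 = 0.1704

0.170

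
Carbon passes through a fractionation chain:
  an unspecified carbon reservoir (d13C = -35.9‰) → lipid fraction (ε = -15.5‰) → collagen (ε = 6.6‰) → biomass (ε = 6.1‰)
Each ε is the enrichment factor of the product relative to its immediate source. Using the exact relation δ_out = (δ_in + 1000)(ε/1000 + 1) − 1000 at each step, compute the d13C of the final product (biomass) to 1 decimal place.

step 1: δ = (-35.90 + 1000)·(-15.5/1000 + 1) − 1000 = -50.84‰
step 2: δ = (-50.84 + 1000)·(6.6/1000 + 1) − 1000 = -44.58‰
step 3: δ = (-44.58 + 1000)·(6.1/1000 + 1) − 1000 = -38.75‰

-38.8‰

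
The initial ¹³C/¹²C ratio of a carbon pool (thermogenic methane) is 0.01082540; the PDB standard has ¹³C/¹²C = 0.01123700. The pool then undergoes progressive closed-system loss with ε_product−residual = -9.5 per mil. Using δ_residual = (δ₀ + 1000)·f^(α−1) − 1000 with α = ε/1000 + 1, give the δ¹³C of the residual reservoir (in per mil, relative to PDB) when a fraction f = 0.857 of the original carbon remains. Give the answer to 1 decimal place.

-35.2 per mil

δ₀ = (0.01082540/0.01123700 − 1)×1000 = (0.963371 − 1)×1000 = -36.629 per mil
α − 1 = ε/1000 = -0.0095
f^(α−1) = 0.857^(-0.0095) = 1.001467
δ_res = (-36.629 + 1000) × 1.001467 − 1000 = 964.784 − 1000 = -35.22 per mil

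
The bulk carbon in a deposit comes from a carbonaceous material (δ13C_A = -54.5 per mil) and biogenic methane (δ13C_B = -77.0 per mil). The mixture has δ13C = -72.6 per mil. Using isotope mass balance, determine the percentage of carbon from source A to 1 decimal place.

19.6%

δ_mix = f_A·δ_A + (1 − f_A)·δ_B  ⇒  f_A = (δ_mix − δ_B)/(δ_A − δ_B)
f_A = (-72.6 − (-77.0)) / (-54.5 − (-77.0))
f_A = 4.4 / 22.5 = 0.1956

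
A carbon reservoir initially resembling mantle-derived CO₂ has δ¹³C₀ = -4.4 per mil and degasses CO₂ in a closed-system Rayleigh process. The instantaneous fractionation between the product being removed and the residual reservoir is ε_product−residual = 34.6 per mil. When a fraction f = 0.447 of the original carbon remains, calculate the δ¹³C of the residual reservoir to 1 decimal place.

-31.8 per mil

Rayleigh residual: δ_res = (δ₀ + 1000)·f^(α−1) − 1000
α = ε/1000 + 1 = 1.03460, so α − 1 = 0.03460
f^(α−1) = 0.447^(0.03460) = 0.972525
δ_res = (-4.4 + 1000) × 0.972525 − 1000 = 968.246 − 1000 = -31.75 per mil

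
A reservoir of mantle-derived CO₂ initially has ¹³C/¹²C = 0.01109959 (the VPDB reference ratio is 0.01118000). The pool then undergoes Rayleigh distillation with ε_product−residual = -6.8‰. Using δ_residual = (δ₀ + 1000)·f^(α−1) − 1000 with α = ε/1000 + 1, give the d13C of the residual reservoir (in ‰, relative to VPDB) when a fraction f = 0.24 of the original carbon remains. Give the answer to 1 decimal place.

2.5‰

δ₀ = (0.01109959/0.01118000 − 1)×1000 = (0.992808 − 1)×1000 = -7.192‰
α − 1 = ε/1000 = -0.0068
f^(α−1) = 0.24^(-0.0068) = 1.009752
δ_res = (-7.192 + 1000) × 1.009752 − 1000 = 1002.489 − 1000 = 2.49‰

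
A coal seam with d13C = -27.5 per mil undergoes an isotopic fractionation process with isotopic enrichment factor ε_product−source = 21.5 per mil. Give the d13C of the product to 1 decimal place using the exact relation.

-6.6 per mil

Exactly, δ_product = (δ_source + 1000)·(ε/1000 + 1) − 1000.
δ_product = (-27.5 + 1000) × (21.5/1000 + 1) − 1000
δ_product = -6.59 per mil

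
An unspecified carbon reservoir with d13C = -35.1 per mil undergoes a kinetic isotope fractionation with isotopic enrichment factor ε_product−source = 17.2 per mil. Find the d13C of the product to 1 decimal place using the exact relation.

Exactly, δ_product = (δ_source + 1000)·(ε/1000 + 1) − 1000.
δ_product = (-35.1 + 1000) × (17.2/1000 + 1) − 1000
δ_product = -18.50 per mil

-18.5 per mil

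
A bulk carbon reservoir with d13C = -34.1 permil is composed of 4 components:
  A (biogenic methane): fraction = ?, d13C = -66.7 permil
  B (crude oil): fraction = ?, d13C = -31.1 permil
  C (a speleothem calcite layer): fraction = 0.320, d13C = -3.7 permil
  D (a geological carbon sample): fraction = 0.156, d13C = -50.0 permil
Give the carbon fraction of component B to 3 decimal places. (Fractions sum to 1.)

0.276

Let f_B and f_A be the unknown fractions; fractions sum to 1 so f_B + f_A = 0.524.
Mass balance: Σ fᵢ·δᵢ = δ_bulk ⇒ f_B·(-31.1) + f_A·(-66.7) = -34.1 − (-8.984) = -25.116
Substitute f_A = 0.524 − f_B:
f_B·(-31.1 − -66.7) = -25.116 − 0.524×(-66.7) = 9.835
f_B = 9.835 / 35.6 = 0.2763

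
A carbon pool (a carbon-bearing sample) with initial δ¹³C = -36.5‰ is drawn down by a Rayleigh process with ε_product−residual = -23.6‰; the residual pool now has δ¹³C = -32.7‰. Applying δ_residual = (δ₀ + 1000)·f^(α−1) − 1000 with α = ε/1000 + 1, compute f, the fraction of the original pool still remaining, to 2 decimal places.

α − 1 = ε/1000 = -0.0236
(δ_res + 1000)/(δ₀ + 1000) = (-32.7 + 1000)/(-36.5 + 1000) = 967.3/963.5 = 1.003944
f = 1.003944^(1/-0.0236) = exp(ln(1.003944)/-0.0236) = exp(0.00394/-0.0236)
f = exp(-0.1668) = 0.8464

0.85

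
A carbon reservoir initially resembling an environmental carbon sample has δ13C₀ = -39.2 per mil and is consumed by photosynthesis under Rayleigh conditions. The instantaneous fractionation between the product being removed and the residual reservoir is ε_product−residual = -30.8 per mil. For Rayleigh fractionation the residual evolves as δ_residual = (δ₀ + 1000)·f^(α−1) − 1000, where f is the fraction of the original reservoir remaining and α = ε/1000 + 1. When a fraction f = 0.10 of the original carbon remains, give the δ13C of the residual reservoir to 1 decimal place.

31.4 per mil

Rayleigh residual: δ_res = (δ₀ + 1000)·f^(α−1) − 1000
α = ε/1000 + 1 = 0.96920, so α − 1 = -0.03080
f^(α−1) = 0.10^(-0.03080) = 1.073495
δ_res = (-39.2 + 1000) × 1.073495 − 1000 = 1031.414 − 1000 = 31.41 per mil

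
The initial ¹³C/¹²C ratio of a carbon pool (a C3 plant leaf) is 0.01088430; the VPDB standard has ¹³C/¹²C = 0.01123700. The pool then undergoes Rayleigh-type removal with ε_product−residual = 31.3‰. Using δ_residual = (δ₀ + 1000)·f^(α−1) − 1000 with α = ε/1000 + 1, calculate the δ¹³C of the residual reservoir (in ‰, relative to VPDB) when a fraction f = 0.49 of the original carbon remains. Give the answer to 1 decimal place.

-52.8‰

δ₀ = (0.01088430/0.01123700 − 1)×1000 = (0.968613 − 1)×1000 = -31.387‰
α − 1 = ε/1000 = 0.0313
f^(α−1) = 0.49^(0.0313) = 0.977920
δ_res = (-31.387 + 1000) × 0.977920 − 1000 = 947.225 − 1000 = -52.77‰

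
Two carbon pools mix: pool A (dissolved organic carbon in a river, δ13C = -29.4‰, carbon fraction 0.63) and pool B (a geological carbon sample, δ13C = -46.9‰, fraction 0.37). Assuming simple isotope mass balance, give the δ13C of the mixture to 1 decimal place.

δ_mix = f_A·δ_A + f_B·δ_B
δ_mix = 0.63 × (-29.4) + 0.37 × (-46.9)
δ_mix = -18.52 + -17.35 = -35.88‰

-35.9‰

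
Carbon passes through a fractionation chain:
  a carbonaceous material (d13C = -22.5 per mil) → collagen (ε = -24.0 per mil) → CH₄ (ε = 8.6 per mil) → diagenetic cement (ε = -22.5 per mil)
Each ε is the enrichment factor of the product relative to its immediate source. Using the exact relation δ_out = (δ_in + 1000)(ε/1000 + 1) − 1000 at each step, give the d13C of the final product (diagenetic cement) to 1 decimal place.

-59.4 per mil

step 1: δ = (-22.50 + 1000)·(-24.0/1000 + 1) − 1000 = -45.96 per mil
step 2: δ = (-45.96 + 1000)·(8.6/1000 + 1) − 1000 = -37.76 per mil
step 3: δ = (-37.76 + 1000)·(-22.5/1000 + 1) − 1000 = -59.41 per mil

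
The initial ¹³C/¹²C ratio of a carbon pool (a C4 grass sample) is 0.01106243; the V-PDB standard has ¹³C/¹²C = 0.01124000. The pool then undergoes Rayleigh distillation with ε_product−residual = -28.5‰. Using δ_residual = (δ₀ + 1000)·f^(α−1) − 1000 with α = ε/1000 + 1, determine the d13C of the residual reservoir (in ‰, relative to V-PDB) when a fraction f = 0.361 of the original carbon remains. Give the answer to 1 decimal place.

δ₀ = (0.01106243/0.01124000 − 1)×1000 = (0.984202 − 1)×1000 = -15.798‰
α − 1 = ε/1000 = -0.0285
f^(α−1) = 0.361^(-0.0285) = 1.029464
δ_res = (-15.798 + 1000) × 1.029464 − 1000 = 1013.200 − 1000 = 13.20‰

13.2‰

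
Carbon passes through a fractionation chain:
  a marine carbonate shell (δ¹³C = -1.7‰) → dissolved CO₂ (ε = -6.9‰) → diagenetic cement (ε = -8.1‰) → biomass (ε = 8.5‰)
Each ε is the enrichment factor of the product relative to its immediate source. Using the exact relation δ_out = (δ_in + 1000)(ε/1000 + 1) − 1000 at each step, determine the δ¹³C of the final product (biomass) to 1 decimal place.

-8.3‰

step 1: δ = (-1.70 + 1000)·(-6.9/1000 + 1) − 1000 = -8.59‰
step 2: δ = (-8.59 + 1000)·(-8.1/1000 + 1) − 1000 = -16.62‰
step 3: δ = (-16.62 + 1000)·(8.5/1000 + 1) − 1000 = -8.26‰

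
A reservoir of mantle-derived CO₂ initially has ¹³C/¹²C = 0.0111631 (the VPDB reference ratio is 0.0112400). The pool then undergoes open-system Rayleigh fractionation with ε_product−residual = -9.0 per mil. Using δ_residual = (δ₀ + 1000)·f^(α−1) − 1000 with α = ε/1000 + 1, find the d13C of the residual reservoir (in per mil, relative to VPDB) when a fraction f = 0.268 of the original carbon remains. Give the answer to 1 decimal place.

δ₀ = (0.0111631/0.0112400 − 1)×1000 = (0.993158 − 1)×1000 = -6.842 per mil
α − 1 = ε/1000 = -0.0090
f^(α−1) = 0.268^(-0.0090) = 1.011921
δ_res = (-6.842 + 1000) × 1.011921 − 1000 = 1004.998 − 1000 = 5.00 per mil

5.0 per mil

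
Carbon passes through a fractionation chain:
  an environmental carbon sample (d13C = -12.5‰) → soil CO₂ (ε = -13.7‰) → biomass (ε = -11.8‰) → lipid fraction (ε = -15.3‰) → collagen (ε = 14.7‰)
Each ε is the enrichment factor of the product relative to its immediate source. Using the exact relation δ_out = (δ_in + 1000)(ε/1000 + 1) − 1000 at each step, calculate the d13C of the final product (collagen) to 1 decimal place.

step 1: δ = (-12.50 + 1000)·(-13.7/1000 + 1) − 1000 = -26.03‰
step 2: δ = (-26.03 + 1000)·(-11.8/1000 + 1) − 1000 = -37.52‰
step 3: δ = (-37.52 + 1000)·(-15.3/1000 + 1) − 1000 = -52.25‰
step 4: δ = (-52.25 + 1000)·(14.7/1000 + 1) − 1000 = -38.32‰

-38.3‰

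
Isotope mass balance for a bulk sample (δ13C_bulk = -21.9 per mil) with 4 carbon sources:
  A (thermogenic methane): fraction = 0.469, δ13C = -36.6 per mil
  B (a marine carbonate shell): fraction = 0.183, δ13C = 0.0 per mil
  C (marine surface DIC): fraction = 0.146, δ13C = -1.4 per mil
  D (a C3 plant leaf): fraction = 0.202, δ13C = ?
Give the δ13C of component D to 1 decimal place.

-22.4 per mil

Isotope mass balance: δ_bulk = Σ fᵢ·δᵢ.
-21.9 = 0.469×(-36.6) + 0.183×(-0.0) + 0.146×(-1.4) + 0.202×δ_D
0.202·δ_D = -21.9 − (-17.370) = -4.530
δ_D = -4.530 / 0.202 = -22.43 per mil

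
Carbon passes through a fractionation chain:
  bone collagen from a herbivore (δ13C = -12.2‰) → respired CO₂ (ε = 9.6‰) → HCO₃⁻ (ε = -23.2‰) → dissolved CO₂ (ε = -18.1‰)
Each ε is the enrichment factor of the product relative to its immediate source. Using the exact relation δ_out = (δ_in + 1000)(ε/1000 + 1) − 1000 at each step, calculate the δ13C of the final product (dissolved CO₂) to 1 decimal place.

step 1: δ = (-12.20 + 1000)·(9.6/1000 + 1) − 1000 = -2.72‰
step 2: δ = (-2.72 + 1000)·(-23.2/1000 + 1) − 1000 = -25.85‰
step 3: δ = (-25.85 + 1000)·(-18.1/1000 + 1) − 1000 = -43.49‰

-43.5‰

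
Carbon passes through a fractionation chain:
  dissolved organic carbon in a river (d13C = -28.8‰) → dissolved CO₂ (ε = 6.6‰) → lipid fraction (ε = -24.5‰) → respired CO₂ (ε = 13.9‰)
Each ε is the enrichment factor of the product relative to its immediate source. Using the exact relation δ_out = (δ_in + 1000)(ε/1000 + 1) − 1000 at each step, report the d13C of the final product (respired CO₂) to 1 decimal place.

step 1: δ = (-28.80 + 1000)·(6.6/1000 + 1) − 1000 = -22.39‰
step 2: δ = (-22.39 + 1000)·(-24.5/1000 + 1) − 1000 = -46.34‰
step 3: δ = (-46.34 + 1000)·(13.9/1000 + 1) − 1000 = -33.09‰

-33.1‰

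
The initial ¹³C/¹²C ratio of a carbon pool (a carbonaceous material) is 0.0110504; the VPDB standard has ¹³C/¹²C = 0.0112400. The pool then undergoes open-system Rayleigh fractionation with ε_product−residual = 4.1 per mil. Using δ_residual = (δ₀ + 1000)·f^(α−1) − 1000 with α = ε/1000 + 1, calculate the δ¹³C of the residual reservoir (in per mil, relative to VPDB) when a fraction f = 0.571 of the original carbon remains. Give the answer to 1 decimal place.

-19.1 per mil

δ₀ = (0.0110504/0.0112400 − 1)×1000 = (0.983132 − 1)×1000 = -16.868 per mil
α − 1 = ε/1000 = 0.0041
f^(α−1) = 0.571^(0.0041) = 0.997705
δ_res = (-16.868 + 1000) × 0.997705 − 1000 = 980.876 − 1000 = -19.12 per mil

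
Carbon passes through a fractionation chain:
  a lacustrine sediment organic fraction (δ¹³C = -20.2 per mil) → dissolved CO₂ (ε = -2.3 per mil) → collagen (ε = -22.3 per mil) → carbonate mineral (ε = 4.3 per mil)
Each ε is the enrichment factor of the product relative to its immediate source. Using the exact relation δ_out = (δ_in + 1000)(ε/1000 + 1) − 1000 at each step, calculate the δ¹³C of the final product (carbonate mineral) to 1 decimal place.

-40.1 per mil

step 1: δ = (-20.20 + 1000)·(-2.3/1000 + 1) − 1000 = -22.45 per mil
step 2: δ = (-22.45 + 1000)·(-22.3/1000 + 1) − 1000 = -44.25 per mil
step 3: δ = (-44.25 + 1000)·(4.3/1000 + 1) − 1000 = -40.14 per mil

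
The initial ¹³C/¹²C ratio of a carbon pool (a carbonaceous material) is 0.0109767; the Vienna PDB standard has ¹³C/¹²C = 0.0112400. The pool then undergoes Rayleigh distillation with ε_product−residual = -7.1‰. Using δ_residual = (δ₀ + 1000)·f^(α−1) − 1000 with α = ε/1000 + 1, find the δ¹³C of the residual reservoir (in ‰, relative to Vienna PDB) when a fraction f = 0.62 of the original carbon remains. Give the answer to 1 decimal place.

-20.1‰

δ₀ = (0.0109767/0.0112400 − 1)×1000 = (0.976575 − 1)×1000 = -23.425‰
α − 1 = ε/1000 = -0.0071
f^(α−1) = 0.62^(-0.0071) = 1.003400
δ_res = (-23.425 + 1000) × 1.003400 − 1000 = 979.895 − 1000 = -20.11‰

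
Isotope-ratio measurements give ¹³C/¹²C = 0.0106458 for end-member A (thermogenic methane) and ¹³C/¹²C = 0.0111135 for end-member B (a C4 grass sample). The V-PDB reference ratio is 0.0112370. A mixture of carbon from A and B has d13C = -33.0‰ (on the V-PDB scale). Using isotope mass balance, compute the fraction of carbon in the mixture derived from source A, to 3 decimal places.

0.529

δ_A = (0.0106458/0.0112370 − 1)×1000 = (0.947388 − 1)×1000 = -52.612‰
δ_B = (0.0111135/0.0112370 − 1)×1000 = (0.989010 − 1)×1000 = -10.990‰
f_A = (δ_mix − δ_B)/(δ_A − δ_B) = (-33.0 − (-10.990))/(-52.612 − (-10.990))
f_A = -22.010 / -41.621 = 0.5288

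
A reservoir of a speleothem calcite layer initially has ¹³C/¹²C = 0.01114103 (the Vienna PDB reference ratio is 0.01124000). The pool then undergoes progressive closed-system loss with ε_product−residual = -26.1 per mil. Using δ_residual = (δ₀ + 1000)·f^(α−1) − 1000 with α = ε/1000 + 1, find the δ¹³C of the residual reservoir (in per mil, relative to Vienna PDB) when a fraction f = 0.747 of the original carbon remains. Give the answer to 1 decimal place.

-1.2 per mil

δ₀ = (0.01114103/0.01124000 − 1)×1000 = (0.991195 − 1)×1000 = -8.805 per mil
α − 1 = ε/1000 = -0.0261
f^(α−1) = 0.747^(-0.0261) = 1.007642
δ_res = (-8.805 + 1000) × 1.007642 − 1000 = 998.770 − 1000 = -1.23 per mil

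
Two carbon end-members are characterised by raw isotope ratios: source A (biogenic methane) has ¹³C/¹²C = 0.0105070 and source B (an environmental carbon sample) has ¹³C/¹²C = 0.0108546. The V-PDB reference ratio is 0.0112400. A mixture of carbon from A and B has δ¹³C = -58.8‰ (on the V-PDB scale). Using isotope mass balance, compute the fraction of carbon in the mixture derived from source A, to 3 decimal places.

0.793

δ_A = (0.0105070/0.0112400 − 1)×1000 = (0.934786 − 1)×1000 = -65.214‰
δ_B = (0.0108546/0.0112400 − 1)×1000 = (0.965712 − 1)×1000 = -34.288‰
f_A = (δ_mix − δ_B)/(δ_A − δ_B) = (-58.8 − (-34.288))/(-65.214 − (-34.288))
f_A = -24.512 / -30.925 = 0.7926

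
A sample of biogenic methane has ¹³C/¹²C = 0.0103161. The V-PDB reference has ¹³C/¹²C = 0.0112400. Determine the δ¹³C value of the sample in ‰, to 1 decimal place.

δ¹³C = (R_sample / R_standard − 1) × 1000
R_sample / R_standard = 0.0103161 / 0.0112400 = 0.917802
δ¹³C = (0.917802 − 1) × 1000 = -82.20‰

-82.2‰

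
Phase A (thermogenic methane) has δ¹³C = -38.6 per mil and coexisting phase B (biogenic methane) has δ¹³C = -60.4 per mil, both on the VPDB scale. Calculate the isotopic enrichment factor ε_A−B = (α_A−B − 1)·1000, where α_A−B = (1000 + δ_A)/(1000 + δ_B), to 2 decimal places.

α_A−B = (1000 + -38.6) / (1000 + -60.4) = 961.4 / 939.6 = 1.023201
ε_A−B = (1.023201 − 1) × 1000 = 23.201 per mil
(The approximation ε ≈ δ_A − δ_B would give 21.8 per mil.)

23.20 per mil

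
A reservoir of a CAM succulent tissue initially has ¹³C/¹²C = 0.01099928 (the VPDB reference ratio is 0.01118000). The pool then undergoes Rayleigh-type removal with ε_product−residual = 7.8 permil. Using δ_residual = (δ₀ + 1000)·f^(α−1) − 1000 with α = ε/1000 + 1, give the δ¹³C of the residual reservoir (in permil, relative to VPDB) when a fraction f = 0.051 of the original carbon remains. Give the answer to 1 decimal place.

δ₀ = (0.01099928/0.01118000 − 1)×1000 = (0.983835 − 1)×1000 = -16.165 permil
α − 1 = ε/1000 = 0.0078
f^(α−1) = 0.051^(0.0078) = 0.977055
δ_res = (-16.165 + 1000) × 0.977055 − 1000 = 961.261 − 1000 = -38.74 permil

-38.7 permil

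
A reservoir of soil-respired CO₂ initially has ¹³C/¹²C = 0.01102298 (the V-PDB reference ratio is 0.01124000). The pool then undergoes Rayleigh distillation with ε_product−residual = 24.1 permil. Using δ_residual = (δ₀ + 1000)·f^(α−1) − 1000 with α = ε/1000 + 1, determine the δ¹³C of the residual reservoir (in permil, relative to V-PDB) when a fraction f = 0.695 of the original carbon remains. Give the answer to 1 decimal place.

-27.9 permil

δ₀ = (0.01102298/0.01124000 − 1)×1000 = (0.980692 − 1)×1000 = -19.308 permil
α − 1 = ε/1000 = 0.0241
f^(α−1) = 0.695^(0.0241) = 0.991270
δ_res = (-19.308 + 1000) × 0.991270 − 1000 = 972.130 − 1000 = -27.87 permil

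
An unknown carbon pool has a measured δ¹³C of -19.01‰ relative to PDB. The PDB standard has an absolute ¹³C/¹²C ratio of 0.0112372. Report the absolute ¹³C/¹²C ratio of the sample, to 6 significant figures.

R_sample = R_standard × (δ¹³C/1000 + 1)
R_sample = 0.0112372 × (-19.01/1000 + 1) = 0.0112372 × 0.980990
R_sample = 0.0110236

0.0110236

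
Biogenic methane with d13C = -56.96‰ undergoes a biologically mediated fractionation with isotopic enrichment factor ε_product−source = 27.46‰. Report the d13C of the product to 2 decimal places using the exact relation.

-31.06‰

Exactly, δ_product = (δ_source + 1000)·(ε/1000 + 1) − 1000.
δ_product = (-56.96 + 1000) × (27.46/1000 + 1) − 1000
δ_product = -31.064‰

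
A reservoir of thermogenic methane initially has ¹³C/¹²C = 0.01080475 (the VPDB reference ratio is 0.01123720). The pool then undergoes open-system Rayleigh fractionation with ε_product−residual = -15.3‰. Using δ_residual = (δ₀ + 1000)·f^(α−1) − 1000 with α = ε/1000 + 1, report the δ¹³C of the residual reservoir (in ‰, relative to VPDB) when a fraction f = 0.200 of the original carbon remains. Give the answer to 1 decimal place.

-14.5‰

δ₀ = (0.01080475/0.01123720 − 1)×1000 = (0.961516 − 1)×1000 = -38.484‰
α − 1 = ε/1000 = -0.0153
f^(α−1) = 0.200^(-0.0153) = 1.024930
δ_res = (-38.484 + 1000) × 1.024930 − 1000 = 985.487 − 1000 = -14.51‰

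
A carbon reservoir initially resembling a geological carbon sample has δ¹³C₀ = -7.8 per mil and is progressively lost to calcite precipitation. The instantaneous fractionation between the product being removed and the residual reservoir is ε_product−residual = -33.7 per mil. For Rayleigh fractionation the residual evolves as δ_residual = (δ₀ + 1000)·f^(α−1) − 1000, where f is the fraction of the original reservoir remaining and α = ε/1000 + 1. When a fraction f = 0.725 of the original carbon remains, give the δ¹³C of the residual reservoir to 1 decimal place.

3.0 per mil

Rayleigh residual: δ_res = (δ₀ + 1000)·f^(α−1) − 1000
α = ε/1000 + 1 = 0.96630, so α − 1 = -0.03370
f^(α−1) = 0.725^(-0.03370) = 1.010896
δ_res = (-7.8 + 1000) × 1.010896 − 1000 = 1003.011 − 1000 = 3.01 per mil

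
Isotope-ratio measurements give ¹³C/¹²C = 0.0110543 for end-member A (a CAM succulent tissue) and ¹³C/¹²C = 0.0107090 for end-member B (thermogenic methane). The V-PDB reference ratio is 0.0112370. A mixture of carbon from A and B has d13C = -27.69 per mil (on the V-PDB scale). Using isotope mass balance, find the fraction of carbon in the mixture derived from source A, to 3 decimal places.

δ_A = (0.0110543/0.0112370 − 1)×1000 = (0.983741 − 1)×1000 = -16.259 per mil
δ_B = (0.0107090/0.0112370 − 1)×1000 = (0.953012 − 1)×1000 = -46.988 per mil
f_A = (δ_mix − δ_B)/(δ_A − δ_B) = (-27.69 − (-46.988))/(-16.259 − (-46.988))
f_A = 19.298 / 30.729 = 0.6280

0.628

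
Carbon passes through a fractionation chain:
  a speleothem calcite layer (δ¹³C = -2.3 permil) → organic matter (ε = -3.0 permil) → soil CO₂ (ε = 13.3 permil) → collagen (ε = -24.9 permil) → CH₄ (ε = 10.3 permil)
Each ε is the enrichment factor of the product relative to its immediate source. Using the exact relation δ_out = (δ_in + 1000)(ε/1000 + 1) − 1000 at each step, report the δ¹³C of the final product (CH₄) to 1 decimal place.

step 1: δ = (-2.30 + 1000)·(-3.0/1000 + 1) − 1000 = -5.29 permil
step 2: δ = (-5.29 + 1000)·(13.3/1000 + 1) − 1000 = 7.94 permil
step 3: δ = (7.94 + 1000)·(-24.9/1000 + 1) − 1000 = -17.16 permil
step 4: δ = (-17.16 + 1000)·(10.3/1000 + 1) − 1000 = -7.04 permil

-7.0 permil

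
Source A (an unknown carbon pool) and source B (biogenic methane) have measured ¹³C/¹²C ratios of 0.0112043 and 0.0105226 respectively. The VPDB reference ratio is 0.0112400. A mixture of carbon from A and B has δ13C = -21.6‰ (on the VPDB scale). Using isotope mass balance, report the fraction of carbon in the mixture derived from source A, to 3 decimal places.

0.696

δ_A = (0.0112043/0.0112400 − 1)×1000 = (0.996824 − 1)×1000 = -3.176‰
δ_B = (0.0105226/0.0112400 − 1)×1000 = (0.936174 − 1)×1000 = -63.826‰
f_A = (δ_mix − δ_B)/(δ_A − δ_B) = (-21.6 − (-63.826))/(-3.176 − (-63.826))
f_A = 42.226 / 60.649 = 0.6962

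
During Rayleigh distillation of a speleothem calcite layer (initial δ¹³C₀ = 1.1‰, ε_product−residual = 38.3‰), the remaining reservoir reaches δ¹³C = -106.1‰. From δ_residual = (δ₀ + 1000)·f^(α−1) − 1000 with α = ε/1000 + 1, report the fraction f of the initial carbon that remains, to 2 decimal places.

α − 1 = ε/1000 = 0.0383
(δ_res + 1000)/(δ₀ + 1000) = (-106.1 + 1000)/(1.1 + 1000) = 893.9/1001.1 = 0.892918
f = 0.892918^(1/0.0383) = exp(ln(0.892918)/0.0383) = exp(-0.11326/0.0383)
f = exp(-2.9572) = 0.0520

0.05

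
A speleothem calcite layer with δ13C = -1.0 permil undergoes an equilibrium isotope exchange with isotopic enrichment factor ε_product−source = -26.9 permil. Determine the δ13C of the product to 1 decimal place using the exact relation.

To first order, δ_product ≈ δ_source + ε = -27.9 permil.
Exactly, δ_product = (δ_source + 1000)·(ε/1000 + 1) − 1000.
δ_product = (-1.0 + 1000) × (-26.9/1000 + 1) − 1000
δ_product = -27.87 permil

-27.9 permil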